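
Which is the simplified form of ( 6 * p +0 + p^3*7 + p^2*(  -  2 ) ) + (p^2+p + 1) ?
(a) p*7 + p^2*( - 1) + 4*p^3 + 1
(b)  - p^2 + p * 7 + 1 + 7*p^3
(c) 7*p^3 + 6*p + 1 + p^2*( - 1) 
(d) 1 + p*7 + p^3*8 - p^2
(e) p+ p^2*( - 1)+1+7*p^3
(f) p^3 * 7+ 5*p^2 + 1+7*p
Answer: b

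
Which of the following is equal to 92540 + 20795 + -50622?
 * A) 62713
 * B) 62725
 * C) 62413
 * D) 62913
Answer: A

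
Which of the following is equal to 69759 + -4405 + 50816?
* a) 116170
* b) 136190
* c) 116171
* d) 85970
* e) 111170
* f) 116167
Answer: a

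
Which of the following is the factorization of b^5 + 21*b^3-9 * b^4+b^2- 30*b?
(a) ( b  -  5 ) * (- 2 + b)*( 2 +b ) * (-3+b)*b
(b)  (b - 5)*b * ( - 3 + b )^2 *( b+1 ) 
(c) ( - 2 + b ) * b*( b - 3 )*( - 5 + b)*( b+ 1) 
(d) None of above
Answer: c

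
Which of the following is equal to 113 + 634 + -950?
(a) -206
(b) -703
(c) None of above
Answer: c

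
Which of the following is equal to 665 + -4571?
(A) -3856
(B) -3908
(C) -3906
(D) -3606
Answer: C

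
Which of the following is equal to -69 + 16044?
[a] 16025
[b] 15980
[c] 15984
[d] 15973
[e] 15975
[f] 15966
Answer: e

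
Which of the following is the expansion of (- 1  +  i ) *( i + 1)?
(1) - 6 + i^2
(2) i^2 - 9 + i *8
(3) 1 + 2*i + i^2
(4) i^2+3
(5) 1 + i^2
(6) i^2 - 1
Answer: 6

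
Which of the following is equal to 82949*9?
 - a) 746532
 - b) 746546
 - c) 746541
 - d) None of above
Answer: c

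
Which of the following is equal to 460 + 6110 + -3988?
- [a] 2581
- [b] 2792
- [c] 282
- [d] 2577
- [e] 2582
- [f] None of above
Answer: e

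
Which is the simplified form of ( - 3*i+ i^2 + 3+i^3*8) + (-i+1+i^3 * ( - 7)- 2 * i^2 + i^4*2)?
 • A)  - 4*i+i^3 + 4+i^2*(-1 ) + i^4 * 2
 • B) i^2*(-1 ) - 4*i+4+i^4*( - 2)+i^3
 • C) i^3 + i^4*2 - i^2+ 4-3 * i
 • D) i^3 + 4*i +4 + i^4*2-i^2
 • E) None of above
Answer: A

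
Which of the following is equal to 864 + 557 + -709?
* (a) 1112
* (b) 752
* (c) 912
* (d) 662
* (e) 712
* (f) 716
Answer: e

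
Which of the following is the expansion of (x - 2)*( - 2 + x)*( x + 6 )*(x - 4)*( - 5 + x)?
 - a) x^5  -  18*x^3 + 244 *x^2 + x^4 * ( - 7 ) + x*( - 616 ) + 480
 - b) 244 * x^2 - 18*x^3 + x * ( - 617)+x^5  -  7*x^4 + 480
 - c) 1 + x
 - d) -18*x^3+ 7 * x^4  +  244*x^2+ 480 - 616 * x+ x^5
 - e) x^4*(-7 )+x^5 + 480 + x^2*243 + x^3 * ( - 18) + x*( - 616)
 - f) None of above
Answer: a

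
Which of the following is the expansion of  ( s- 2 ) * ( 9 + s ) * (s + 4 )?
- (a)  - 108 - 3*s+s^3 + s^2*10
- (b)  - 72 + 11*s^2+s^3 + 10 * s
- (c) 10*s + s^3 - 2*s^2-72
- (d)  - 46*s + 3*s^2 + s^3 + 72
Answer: b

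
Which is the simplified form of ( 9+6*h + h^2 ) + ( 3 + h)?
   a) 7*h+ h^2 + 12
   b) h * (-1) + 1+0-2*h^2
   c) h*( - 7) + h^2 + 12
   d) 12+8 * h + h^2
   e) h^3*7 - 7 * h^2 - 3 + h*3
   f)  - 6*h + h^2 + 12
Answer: a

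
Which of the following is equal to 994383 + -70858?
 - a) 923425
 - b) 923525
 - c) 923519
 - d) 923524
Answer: b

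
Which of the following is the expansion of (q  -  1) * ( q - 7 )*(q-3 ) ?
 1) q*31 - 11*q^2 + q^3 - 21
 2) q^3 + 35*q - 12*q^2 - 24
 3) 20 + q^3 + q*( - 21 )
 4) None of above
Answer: 1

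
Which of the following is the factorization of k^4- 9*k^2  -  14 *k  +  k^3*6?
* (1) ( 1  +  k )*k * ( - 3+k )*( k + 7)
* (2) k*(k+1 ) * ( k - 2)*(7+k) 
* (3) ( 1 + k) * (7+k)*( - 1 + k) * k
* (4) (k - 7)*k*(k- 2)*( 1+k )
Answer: 2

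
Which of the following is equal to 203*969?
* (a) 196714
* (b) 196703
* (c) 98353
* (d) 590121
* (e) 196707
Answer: e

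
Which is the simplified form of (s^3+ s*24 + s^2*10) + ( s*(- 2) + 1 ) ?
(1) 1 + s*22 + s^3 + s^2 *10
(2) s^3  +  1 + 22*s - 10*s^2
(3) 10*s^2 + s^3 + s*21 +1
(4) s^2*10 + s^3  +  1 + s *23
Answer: 1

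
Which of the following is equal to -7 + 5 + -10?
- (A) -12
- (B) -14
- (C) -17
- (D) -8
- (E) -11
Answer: A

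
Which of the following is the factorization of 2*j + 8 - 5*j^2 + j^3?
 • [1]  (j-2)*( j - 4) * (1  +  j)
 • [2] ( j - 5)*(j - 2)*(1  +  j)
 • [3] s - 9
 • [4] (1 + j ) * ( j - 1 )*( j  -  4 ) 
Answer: 1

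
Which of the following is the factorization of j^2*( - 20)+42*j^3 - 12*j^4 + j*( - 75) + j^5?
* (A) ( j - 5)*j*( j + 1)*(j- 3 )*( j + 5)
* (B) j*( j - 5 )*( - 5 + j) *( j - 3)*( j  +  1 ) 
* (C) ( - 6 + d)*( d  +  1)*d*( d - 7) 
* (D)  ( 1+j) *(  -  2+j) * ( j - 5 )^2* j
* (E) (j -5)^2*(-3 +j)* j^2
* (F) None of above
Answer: B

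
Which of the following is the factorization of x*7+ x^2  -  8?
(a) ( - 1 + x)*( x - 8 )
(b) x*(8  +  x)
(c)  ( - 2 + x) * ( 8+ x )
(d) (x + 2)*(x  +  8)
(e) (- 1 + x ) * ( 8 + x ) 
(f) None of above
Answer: e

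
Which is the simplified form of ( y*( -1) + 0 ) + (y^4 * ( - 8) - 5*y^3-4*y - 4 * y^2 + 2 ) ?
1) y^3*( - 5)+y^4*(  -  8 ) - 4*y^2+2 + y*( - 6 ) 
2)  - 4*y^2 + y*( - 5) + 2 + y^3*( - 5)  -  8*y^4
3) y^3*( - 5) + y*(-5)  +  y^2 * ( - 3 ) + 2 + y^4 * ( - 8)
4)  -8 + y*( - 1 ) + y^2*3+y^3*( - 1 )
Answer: 2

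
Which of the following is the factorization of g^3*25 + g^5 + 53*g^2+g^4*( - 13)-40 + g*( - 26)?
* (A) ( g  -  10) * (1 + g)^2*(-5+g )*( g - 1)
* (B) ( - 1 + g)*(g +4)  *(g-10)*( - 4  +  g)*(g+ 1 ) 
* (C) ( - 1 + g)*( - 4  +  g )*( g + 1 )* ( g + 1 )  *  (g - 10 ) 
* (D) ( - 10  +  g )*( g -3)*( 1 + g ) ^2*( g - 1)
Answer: C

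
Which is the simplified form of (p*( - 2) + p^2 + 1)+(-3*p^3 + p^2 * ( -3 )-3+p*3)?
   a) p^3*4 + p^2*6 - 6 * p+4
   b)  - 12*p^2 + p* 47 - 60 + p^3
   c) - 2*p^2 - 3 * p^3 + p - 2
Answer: c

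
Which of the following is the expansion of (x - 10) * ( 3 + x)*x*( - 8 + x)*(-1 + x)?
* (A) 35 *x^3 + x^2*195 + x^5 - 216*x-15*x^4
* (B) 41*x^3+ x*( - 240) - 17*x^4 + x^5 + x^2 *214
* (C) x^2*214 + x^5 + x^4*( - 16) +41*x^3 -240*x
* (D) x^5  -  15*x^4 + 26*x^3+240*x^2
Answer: C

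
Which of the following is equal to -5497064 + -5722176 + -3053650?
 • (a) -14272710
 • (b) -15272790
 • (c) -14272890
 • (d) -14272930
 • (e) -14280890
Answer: c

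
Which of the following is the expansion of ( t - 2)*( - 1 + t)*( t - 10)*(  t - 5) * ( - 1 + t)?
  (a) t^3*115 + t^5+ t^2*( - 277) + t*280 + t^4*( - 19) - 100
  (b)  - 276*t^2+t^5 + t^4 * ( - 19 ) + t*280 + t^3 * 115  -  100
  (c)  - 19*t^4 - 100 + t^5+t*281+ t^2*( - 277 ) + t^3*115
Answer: a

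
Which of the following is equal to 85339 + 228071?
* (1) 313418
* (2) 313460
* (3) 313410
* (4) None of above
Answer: 3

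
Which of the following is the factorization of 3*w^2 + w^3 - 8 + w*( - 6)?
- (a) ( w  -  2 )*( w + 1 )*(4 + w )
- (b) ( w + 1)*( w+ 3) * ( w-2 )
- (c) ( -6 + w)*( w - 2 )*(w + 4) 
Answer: a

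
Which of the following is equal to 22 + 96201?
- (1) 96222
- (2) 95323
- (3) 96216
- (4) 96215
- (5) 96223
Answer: 5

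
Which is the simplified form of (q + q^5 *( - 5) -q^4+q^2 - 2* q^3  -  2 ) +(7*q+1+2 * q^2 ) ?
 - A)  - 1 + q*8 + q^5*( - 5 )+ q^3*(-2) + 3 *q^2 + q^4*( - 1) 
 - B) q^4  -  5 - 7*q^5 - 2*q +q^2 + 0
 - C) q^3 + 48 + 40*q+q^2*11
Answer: A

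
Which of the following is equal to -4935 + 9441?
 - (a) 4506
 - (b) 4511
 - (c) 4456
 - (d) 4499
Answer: a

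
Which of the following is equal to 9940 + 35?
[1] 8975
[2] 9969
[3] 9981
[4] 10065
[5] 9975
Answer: 5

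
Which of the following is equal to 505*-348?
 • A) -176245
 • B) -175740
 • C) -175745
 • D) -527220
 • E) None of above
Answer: B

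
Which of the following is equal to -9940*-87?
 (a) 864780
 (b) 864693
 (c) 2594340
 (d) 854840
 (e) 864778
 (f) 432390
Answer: a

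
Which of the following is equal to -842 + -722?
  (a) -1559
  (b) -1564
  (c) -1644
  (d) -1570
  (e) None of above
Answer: b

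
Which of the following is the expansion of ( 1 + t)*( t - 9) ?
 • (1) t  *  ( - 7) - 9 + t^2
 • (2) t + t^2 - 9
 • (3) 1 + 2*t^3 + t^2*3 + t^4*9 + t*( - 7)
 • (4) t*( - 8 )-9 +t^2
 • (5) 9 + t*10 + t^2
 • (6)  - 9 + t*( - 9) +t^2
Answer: 4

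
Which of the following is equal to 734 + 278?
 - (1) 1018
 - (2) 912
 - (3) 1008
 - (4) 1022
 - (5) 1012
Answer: 5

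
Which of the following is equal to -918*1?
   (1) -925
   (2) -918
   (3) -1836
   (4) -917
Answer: 2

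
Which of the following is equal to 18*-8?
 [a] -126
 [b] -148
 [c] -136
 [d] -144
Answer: d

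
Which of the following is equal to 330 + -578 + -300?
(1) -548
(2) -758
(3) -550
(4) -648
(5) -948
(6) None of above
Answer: 1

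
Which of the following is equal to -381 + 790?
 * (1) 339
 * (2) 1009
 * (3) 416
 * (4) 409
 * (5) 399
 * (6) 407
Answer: 4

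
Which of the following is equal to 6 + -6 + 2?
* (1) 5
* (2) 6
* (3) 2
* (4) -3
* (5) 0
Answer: 3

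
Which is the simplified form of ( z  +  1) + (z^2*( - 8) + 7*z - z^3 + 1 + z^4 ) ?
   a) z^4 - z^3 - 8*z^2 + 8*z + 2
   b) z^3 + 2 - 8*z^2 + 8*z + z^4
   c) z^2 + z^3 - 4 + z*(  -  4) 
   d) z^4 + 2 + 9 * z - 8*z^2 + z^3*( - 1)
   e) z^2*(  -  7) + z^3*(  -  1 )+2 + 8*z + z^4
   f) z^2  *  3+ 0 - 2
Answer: a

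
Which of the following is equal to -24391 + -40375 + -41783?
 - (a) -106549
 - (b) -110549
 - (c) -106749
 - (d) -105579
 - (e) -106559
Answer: a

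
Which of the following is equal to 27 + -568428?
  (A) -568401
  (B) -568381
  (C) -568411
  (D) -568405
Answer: A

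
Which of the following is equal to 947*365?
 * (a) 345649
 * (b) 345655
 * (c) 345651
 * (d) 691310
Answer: b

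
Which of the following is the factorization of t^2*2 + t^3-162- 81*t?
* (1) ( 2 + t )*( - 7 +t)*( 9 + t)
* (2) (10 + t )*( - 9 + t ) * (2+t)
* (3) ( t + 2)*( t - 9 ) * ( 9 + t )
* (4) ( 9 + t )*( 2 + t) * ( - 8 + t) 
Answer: 3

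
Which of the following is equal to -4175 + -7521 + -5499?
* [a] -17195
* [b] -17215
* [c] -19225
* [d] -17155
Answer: a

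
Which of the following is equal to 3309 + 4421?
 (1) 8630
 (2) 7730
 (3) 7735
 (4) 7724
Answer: 2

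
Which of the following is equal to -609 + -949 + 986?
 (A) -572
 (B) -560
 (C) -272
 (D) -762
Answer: A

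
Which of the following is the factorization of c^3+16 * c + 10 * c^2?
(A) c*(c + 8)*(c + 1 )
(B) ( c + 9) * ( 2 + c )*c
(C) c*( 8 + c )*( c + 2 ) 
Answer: C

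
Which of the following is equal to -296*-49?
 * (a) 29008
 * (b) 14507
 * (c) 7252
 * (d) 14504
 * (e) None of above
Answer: d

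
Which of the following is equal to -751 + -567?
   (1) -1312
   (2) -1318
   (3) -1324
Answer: 2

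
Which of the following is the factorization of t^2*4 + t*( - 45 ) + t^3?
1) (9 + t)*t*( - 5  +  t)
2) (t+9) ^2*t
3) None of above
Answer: 1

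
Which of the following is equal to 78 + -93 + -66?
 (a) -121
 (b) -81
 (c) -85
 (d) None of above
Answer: b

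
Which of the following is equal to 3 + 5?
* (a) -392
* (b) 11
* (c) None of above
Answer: c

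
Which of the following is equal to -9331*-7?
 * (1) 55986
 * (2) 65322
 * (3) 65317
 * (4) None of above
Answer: 3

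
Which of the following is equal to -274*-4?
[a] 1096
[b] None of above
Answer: a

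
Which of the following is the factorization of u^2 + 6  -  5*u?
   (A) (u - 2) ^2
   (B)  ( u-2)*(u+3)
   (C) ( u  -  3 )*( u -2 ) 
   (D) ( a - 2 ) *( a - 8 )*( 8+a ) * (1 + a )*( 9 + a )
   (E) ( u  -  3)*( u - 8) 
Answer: C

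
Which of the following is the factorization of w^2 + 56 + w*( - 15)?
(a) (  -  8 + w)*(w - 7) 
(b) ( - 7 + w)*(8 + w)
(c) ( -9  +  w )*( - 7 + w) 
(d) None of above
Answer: a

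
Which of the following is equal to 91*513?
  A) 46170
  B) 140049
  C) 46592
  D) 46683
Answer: D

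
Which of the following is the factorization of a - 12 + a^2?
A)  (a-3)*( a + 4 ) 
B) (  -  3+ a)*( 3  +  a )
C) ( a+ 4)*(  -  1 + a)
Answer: A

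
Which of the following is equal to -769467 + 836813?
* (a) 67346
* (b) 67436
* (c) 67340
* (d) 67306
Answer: a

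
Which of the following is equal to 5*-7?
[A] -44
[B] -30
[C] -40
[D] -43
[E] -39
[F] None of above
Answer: F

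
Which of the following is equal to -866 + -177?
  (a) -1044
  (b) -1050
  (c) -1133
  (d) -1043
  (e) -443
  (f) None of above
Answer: d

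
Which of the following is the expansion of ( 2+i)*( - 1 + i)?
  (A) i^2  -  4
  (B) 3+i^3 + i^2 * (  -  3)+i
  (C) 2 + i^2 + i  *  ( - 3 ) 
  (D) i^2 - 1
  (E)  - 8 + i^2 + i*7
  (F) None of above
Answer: F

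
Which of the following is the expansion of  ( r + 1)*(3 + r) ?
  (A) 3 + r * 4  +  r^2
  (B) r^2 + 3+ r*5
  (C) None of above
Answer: A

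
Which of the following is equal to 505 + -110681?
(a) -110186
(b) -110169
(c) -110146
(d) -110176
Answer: d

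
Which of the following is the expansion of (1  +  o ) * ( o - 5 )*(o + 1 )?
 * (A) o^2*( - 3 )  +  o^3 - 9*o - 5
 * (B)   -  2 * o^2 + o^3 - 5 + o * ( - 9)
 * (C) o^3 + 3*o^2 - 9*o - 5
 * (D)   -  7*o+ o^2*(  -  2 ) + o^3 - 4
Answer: A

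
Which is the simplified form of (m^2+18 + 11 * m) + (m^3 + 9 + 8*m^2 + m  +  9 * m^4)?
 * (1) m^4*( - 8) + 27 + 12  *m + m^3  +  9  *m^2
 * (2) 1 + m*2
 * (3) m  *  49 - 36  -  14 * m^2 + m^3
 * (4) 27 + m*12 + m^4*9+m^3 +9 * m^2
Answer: 4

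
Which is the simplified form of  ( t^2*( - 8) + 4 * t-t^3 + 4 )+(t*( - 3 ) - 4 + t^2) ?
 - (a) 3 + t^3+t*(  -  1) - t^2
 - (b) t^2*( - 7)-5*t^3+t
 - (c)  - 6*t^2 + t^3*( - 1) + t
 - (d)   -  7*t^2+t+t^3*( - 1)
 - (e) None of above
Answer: d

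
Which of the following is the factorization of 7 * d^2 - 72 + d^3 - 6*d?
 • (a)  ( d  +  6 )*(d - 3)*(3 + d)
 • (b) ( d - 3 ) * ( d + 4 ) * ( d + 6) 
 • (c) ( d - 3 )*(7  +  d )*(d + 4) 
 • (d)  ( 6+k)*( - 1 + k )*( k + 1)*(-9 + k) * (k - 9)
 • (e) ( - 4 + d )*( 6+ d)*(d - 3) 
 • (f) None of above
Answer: b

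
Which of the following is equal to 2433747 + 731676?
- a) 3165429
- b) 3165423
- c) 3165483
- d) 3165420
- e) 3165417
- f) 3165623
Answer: b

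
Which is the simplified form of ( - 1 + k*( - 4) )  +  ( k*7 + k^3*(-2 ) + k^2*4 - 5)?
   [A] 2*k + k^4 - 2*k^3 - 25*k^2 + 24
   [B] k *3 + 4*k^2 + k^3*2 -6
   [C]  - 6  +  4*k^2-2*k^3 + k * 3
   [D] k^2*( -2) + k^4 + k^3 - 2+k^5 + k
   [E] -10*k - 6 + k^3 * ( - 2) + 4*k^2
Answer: C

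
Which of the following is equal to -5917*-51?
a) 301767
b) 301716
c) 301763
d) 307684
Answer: a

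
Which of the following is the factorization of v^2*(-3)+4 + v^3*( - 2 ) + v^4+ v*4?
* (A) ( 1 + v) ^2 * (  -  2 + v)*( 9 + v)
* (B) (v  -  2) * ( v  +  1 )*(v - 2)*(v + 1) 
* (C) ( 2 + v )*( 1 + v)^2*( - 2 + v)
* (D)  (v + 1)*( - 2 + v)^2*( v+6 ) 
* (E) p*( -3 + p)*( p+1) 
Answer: B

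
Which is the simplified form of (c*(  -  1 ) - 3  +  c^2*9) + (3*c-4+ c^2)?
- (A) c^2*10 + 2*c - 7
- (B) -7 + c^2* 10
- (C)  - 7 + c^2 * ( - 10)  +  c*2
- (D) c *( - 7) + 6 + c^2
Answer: A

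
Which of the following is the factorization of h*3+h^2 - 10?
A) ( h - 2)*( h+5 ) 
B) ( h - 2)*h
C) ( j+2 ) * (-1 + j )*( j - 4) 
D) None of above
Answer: A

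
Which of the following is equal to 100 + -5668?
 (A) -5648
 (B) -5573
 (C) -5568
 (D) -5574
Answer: C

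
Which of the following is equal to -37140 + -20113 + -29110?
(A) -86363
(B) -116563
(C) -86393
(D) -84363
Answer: A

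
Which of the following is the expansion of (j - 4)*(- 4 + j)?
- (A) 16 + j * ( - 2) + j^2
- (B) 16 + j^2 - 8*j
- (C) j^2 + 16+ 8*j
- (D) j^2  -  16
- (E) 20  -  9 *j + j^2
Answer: B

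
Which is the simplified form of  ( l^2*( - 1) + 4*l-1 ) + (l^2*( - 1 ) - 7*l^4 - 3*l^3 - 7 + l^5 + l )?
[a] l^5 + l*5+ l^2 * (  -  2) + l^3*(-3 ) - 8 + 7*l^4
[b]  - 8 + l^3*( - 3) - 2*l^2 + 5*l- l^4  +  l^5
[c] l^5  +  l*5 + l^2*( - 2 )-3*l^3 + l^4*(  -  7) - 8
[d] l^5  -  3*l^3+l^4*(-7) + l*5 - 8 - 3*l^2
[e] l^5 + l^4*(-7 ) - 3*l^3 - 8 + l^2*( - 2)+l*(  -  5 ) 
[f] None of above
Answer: c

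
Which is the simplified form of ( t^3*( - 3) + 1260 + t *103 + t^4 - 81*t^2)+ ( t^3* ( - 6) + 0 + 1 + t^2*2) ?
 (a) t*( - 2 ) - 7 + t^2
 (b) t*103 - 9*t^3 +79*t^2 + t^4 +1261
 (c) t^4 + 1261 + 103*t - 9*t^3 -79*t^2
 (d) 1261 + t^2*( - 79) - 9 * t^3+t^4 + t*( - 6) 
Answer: c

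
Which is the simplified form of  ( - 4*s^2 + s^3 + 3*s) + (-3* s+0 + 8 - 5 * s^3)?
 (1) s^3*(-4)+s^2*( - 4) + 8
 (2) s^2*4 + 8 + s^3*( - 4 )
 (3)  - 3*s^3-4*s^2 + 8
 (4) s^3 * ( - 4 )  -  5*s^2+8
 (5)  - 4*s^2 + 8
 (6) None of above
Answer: 1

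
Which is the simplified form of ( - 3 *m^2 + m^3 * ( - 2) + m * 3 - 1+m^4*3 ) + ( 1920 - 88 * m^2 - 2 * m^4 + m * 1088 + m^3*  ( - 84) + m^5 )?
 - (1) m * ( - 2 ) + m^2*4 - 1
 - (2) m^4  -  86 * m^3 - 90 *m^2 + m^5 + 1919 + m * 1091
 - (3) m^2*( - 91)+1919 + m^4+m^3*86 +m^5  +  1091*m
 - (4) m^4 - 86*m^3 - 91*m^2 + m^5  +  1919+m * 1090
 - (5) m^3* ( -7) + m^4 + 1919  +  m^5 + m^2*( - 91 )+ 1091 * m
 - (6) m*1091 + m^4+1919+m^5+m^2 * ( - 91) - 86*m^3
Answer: 6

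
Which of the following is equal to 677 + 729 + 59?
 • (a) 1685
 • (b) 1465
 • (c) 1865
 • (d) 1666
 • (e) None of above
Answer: b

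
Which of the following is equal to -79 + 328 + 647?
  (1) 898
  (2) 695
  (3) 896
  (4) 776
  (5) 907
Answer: 3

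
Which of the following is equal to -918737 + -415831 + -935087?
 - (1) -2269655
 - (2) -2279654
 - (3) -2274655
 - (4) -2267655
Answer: 1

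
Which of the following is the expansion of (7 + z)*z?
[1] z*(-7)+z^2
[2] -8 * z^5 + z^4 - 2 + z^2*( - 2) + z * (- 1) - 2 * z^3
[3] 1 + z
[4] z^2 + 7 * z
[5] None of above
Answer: 4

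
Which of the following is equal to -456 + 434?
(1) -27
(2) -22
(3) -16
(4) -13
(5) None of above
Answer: 2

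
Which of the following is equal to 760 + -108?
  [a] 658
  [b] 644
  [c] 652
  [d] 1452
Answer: c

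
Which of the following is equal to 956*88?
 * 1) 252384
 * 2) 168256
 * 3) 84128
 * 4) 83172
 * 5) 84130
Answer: 3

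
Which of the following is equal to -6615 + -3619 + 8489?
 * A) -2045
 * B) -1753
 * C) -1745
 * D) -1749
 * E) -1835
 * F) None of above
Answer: C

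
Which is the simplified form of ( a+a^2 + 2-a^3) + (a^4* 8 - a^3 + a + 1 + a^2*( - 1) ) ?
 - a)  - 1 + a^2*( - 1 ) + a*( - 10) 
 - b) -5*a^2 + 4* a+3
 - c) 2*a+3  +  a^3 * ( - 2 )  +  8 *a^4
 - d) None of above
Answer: c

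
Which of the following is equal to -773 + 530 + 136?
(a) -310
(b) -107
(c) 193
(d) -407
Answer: b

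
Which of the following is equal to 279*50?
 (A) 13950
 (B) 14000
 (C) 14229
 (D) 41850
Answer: A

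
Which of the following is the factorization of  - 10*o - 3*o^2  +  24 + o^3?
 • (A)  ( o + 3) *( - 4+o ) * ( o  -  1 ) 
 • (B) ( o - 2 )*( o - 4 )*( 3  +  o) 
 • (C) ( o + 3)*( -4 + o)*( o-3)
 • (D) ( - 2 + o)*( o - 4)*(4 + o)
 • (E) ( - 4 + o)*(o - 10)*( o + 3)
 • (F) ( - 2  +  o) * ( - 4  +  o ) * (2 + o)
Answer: B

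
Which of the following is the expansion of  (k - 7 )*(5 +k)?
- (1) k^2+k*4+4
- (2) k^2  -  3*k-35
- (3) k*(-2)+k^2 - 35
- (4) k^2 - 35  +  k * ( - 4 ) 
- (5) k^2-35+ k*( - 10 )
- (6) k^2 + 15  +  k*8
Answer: 3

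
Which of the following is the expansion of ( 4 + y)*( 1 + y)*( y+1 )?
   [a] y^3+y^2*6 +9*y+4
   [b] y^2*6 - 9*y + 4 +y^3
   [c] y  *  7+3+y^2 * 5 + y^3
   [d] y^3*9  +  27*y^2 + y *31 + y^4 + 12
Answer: a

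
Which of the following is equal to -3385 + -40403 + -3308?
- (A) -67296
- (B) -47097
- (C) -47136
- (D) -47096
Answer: D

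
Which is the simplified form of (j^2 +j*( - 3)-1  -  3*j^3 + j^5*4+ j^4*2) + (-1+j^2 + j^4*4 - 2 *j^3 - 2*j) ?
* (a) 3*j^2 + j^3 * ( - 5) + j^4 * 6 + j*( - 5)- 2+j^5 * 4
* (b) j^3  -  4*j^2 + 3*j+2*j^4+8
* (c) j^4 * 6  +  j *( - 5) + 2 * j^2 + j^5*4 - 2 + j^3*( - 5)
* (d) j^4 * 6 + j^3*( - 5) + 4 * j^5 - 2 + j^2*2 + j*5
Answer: c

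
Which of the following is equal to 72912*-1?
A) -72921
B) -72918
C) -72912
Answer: C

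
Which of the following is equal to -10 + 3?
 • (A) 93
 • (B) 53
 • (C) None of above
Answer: C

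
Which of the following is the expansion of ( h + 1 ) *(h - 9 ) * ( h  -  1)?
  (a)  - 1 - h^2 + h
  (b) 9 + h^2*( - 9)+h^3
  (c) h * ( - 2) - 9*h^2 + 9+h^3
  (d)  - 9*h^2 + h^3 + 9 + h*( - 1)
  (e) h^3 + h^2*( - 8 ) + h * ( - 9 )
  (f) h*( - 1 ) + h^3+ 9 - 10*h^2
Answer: d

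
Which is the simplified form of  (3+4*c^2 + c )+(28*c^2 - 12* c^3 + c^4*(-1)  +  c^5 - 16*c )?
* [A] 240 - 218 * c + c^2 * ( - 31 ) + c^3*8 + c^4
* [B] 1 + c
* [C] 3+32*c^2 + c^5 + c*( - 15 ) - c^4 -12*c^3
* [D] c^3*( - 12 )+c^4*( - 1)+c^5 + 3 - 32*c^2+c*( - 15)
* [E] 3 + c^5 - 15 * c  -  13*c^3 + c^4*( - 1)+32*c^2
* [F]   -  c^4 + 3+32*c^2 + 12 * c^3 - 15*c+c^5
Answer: C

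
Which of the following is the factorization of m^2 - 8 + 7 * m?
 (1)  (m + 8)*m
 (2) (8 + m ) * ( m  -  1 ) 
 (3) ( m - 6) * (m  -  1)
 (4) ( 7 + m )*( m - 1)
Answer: 2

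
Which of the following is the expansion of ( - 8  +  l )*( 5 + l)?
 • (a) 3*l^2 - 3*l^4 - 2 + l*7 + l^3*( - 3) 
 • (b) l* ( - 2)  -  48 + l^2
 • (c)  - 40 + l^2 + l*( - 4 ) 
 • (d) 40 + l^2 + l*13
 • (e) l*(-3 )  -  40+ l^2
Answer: e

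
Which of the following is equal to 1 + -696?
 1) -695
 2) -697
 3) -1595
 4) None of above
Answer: 1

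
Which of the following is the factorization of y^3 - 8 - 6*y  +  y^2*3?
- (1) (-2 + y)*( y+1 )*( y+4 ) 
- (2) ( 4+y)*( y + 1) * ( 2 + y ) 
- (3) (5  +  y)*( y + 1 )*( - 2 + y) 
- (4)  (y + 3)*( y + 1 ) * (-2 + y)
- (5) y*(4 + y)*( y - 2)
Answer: 1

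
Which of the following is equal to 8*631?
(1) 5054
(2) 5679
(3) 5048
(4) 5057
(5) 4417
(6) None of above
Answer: 3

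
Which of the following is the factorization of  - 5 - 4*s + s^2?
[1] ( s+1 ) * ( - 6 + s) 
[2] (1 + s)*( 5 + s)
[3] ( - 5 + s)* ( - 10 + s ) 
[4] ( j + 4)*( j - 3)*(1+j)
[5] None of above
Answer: 5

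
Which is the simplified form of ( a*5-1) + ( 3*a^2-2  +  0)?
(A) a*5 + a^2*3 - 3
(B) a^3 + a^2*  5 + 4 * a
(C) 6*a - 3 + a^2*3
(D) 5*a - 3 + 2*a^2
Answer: A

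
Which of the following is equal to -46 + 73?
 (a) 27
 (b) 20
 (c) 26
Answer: a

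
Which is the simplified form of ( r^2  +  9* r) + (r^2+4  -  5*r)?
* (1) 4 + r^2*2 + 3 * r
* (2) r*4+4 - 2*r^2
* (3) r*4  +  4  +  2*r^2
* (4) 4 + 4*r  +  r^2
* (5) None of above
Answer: 3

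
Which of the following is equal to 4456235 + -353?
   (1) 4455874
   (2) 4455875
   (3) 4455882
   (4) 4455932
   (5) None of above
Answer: 3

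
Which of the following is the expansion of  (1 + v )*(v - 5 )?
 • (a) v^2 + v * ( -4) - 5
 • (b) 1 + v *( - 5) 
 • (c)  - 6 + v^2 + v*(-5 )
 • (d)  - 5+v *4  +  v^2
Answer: a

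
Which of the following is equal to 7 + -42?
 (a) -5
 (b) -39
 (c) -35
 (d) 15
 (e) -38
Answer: c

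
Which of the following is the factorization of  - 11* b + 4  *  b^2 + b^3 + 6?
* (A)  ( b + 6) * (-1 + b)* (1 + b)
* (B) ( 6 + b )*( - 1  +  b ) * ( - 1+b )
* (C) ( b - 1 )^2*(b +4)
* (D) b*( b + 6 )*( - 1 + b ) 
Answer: B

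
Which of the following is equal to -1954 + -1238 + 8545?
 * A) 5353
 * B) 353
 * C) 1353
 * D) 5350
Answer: A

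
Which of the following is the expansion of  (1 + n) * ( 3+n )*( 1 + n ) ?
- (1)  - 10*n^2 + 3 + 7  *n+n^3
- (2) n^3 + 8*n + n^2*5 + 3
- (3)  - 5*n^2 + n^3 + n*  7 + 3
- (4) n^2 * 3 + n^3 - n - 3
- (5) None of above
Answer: 5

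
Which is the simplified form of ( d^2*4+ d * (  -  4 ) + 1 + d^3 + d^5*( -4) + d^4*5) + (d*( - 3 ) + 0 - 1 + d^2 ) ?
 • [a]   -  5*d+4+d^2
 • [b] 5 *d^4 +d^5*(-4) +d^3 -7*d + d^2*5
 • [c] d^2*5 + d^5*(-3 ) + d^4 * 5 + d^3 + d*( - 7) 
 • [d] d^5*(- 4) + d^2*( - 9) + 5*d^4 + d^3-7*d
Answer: b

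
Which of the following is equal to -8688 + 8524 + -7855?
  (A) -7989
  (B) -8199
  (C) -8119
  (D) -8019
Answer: D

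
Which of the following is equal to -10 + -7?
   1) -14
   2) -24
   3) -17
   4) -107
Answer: 3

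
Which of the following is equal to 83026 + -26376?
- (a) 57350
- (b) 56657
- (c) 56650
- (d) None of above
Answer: c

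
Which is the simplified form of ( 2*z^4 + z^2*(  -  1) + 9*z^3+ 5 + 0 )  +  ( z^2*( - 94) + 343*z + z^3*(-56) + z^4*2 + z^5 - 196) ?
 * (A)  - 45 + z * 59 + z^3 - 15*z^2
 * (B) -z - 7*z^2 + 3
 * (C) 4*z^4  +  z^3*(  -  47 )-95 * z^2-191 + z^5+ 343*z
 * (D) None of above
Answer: C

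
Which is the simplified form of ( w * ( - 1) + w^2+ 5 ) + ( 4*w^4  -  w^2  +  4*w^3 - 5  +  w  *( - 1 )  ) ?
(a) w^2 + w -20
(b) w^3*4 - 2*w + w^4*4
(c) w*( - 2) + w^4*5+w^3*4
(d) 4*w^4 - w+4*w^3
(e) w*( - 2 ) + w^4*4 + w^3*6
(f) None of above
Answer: b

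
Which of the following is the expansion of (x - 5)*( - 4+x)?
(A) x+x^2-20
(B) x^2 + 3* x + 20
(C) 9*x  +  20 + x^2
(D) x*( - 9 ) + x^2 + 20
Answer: D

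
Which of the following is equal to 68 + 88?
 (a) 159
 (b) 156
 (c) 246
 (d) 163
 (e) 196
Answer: b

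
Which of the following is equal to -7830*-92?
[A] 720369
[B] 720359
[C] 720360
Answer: C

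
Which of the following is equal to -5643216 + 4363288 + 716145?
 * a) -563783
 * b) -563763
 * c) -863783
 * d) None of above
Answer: a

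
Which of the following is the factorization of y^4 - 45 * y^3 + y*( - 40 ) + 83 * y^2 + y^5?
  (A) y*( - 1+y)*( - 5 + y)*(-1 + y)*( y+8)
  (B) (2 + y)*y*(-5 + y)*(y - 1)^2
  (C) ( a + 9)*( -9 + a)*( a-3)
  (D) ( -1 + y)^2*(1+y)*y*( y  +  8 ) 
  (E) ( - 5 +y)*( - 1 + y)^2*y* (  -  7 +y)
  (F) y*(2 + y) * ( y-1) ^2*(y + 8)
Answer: A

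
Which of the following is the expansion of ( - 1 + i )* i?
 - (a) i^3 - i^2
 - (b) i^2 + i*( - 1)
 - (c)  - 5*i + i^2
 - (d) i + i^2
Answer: b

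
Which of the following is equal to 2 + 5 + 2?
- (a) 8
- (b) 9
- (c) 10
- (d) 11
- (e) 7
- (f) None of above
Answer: b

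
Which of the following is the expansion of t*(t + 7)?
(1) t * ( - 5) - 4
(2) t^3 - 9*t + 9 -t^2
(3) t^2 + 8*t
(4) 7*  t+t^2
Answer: 4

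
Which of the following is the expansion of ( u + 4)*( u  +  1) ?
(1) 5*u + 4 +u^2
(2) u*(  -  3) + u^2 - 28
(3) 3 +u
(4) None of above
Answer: 1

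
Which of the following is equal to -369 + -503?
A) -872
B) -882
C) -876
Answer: A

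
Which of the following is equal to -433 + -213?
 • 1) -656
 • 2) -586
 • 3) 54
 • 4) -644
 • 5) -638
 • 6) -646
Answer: 6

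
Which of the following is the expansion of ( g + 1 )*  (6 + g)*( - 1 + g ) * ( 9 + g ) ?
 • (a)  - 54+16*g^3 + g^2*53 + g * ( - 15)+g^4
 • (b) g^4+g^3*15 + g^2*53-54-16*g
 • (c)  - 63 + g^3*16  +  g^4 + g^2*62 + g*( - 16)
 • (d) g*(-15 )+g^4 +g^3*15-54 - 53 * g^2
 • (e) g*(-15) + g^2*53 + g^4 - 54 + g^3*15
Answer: e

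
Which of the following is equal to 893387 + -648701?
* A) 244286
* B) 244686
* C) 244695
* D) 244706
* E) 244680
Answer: B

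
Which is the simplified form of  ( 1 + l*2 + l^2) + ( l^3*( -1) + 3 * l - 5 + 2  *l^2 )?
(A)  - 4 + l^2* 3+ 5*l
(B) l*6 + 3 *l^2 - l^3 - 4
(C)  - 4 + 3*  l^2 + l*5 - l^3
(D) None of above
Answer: C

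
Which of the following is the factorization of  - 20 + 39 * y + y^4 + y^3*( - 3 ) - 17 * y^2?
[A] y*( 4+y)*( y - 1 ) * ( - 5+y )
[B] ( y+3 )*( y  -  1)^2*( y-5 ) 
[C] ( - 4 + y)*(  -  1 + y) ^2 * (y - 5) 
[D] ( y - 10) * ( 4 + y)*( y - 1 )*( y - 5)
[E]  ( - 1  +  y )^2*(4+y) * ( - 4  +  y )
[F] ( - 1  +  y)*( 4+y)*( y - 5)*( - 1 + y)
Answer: F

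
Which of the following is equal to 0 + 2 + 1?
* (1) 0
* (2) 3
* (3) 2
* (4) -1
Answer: 2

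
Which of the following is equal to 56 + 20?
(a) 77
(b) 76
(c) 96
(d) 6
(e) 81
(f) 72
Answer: b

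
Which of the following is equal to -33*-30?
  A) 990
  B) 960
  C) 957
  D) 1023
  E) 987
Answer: A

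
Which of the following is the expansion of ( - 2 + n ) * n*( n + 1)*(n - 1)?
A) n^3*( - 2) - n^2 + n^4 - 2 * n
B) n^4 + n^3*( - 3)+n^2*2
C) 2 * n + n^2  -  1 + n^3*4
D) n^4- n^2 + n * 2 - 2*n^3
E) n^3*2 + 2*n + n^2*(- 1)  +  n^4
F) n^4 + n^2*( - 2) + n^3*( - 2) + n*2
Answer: D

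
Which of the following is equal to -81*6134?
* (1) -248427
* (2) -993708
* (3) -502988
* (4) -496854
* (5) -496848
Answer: 4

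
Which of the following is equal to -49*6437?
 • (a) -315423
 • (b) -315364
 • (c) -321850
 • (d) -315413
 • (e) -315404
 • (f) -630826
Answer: d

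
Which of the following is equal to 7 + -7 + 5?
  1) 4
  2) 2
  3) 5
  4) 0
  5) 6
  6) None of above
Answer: 3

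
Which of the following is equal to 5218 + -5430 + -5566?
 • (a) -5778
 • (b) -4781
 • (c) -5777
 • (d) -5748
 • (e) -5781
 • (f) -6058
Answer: a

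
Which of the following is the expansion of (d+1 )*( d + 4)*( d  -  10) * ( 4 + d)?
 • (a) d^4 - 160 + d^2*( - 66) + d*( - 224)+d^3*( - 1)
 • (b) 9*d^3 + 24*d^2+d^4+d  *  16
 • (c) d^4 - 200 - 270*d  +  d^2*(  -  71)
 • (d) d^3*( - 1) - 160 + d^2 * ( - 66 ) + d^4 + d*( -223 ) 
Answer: a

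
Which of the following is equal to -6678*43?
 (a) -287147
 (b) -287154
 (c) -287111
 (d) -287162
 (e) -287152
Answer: b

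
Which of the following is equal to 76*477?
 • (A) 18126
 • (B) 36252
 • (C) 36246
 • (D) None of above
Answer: B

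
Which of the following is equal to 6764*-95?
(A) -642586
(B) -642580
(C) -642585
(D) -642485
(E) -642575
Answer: B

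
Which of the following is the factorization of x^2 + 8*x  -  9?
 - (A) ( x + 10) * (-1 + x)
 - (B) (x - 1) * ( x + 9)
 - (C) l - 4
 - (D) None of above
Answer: B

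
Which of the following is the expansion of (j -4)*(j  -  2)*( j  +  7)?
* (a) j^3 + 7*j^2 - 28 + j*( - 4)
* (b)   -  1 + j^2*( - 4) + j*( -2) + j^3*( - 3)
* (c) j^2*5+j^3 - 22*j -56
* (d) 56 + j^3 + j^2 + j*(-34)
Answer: d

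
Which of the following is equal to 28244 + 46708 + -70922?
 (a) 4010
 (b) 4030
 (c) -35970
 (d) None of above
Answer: b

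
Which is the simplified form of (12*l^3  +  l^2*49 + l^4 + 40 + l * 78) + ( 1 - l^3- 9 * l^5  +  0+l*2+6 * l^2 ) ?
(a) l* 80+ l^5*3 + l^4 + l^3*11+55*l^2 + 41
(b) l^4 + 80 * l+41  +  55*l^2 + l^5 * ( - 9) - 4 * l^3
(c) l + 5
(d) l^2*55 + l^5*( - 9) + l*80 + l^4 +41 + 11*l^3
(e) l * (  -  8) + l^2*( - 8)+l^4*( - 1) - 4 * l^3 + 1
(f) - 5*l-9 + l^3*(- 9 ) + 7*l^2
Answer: d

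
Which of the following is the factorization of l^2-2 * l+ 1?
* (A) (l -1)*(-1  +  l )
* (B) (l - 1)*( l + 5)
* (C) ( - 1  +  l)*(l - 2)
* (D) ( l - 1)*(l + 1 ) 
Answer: A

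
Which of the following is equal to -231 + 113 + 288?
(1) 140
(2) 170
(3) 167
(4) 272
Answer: 2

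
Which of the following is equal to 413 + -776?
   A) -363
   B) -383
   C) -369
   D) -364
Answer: A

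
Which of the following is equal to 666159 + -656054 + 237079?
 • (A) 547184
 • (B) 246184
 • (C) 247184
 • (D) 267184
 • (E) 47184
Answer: C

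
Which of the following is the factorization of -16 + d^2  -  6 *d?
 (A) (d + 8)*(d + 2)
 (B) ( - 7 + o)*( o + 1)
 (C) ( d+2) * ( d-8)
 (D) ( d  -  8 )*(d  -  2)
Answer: C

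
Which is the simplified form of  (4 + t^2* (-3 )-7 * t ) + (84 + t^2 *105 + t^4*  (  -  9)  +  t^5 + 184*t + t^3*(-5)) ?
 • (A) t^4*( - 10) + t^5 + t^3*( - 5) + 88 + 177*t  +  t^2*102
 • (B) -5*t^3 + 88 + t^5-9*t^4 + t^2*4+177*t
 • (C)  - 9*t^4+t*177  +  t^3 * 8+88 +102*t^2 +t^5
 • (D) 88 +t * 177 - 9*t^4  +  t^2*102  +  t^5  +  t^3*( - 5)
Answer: D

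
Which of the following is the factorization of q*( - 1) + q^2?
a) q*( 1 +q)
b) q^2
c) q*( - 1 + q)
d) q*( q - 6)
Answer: c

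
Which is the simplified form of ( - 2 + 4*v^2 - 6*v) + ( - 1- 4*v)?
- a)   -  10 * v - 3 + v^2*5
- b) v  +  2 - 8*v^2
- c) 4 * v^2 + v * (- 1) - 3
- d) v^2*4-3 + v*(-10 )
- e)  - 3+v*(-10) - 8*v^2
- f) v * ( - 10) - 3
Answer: d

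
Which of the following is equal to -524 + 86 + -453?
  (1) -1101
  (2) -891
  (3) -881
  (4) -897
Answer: 2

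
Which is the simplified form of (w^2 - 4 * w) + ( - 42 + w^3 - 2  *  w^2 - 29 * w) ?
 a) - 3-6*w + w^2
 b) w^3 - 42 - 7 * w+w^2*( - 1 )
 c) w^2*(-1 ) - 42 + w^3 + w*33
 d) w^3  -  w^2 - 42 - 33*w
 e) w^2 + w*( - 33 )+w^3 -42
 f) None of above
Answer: d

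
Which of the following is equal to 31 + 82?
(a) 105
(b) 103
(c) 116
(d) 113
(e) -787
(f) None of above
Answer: d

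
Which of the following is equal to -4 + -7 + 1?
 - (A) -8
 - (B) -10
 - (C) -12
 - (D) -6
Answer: B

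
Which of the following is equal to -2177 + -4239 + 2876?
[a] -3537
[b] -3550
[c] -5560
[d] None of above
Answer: d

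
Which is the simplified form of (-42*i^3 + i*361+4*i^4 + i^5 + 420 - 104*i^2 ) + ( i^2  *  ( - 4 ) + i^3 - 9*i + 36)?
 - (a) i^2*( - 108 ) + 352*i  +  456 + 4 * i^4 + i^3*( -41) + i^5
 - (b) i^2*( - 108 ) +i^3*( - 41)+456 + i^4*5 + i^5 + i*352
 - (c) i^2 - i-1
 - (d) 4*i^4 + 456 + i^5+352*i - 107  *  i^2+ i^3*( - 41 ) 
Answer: a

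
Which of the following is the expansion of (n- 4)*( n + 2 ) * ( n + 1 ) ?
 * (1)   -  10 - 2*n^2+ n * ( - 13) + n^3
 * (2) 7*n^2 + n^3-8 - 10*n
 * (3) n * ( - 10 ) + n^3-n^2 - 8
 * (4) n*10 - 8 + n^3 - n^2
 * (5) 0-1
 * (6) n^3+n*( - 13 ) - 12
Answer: 3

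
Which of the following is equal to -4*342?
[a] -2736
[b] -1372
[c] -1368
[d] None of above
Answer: c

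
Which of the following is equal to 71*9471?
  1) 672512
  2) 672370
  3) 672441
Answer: 3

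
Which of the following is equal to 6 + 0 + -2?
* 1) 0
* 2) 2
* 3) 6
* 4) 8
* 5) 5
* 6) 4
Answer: 6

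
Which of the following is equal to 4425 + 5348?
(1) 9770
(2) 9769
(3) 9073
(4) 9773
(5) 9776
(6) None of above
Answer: 4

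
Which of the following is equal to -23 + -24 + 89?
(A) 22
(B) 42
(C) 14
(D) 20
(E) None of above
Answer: B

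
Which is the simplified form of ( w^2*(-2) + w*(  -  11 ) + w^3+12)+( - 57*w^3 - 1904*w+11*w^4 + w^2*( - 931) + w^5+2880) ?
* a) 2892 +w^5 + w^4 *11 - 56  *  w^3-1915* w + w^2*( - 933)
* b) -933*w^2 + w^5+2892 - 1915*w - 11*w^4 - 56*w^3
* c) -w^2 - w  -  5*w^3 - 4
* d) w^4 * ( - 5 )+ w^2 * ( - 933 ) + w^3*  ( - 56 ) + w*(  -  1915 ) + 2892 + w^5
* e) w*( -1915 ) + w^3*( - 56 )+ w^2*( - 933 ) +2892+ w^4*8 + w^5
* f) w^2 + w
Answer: a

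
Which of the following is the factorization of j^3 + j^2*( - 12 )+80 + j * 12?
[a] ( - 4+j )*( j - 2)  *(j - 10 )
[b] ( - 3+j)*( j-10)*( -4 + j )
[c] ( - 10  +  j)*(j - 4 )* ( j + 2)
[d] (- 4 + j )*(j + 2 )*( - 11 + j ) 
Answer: c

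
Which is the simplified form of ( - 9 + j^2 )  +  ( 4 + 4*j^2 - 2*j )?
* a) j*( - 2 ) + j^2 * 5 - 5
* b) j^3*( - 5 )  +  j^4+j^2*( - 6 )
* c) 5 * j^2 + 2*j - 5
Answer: a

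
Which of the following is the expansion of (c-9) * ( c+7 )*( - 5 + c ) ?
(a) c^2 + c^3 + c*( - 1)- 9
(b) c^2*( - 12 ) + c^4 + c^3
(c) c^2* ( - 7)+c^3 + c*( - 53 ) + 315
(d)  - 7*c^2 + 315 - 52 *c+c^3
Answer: c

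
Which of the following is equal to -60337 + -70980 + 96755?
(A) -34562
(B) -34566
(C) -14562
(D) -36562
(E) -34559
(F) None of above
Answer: A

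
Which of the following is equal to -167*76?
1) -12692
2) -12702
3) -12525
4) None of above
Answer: 1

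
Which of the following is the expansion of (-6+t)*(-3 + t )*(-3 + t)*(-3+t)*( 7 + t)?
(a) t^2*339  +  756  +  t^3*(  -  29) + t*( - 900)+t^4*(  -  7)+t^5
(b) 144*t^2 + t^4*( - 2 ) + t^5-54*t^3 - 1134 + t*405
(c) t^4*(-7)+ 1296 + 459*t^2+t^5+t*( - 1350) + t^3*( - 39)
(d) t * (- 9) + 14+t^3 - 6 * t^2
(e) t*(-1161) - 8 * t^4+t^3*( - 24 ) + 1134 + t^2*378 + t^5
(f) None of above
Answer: e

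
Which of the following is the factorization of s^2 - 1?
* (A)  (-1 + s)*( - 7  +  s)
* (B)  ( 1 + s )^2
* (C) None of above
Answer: C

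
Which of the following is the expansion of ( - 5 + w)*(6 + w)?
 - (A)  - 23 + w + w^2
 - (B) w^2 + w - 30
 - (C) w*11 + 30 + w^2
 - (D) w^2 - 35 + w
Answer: B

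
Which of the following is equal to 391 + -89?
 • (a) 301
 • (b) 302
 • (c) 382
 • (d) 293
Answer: b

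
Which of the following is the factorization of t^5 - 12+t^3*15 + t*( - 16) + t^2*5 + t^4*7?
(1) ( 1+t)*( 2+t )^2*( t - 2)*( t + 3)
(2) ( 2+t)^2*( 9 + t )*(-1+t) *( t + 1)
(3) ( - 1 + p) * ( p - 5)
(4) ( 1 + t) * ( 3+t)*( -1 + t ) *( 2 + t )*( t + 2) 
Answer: 4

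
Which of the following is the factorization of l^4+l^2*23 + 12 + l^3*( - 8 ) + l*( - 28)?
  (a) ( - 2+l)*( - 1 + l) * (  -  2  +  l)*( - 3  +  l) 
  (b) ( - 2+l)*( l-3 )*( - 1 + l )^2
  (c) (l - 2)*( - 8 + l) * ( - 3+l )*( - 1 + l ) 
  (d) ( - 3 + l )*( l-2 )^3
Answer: a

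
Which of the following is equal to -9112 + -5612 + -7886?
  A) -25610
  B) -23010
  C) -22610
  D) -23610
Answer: C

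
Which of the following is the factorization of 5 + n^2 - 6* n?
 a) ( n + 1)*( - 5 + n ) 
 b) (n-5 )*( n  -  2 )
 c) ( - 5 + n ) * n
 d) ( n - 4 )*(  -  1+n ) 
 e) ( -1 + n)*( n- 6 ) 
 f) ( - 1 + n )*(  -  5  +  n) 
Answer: f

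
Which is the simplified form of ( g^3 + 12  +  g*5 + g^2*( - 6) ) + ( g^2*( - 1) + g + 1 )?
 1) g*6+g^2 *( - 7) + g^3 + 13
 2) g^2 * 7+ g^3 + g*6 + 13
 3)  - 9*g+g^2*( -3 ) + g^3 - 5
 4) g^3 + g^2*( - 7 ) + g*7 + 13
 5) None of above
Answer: 1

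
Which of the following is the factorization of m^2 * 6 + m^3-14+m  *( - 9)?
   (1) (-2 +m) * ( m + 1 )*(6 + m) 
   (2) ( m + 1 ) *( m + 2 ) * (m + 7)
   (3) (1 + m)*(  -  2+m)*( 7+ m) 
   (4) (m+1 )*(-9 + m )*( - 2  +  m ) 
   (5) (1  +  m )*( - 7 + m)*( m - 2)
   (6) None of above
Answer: 3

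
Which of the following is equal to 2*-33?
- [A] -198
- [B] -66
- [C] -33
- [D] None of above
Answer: B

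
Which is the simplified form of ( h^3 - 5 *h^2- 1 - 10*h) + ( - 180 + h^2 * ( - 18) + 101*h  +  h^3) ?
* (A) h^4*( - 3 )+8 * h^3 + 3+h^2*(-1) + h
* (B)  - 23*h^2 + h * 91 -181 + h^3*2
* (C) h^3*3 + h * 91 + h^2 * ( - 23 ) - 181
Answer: B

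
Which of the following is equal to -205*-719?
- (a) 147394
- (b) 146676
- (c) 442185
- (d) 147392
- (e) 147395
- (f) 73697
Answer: e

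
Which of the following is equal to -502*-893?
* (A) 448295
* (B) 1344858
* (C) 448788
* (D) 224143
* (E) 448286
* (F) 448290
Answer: E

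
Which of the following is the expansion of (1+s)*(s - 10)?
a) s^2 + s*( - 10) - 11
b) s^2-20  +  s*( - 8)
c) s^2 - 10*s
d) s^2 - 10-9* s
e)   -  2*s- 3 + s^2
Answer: d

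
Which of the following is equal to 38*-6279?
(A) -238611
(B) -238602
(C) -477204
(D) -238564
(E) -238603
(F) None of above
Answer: B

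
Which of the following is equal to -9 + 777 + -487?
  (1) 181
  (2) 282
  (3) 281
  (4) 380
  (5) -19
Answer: 3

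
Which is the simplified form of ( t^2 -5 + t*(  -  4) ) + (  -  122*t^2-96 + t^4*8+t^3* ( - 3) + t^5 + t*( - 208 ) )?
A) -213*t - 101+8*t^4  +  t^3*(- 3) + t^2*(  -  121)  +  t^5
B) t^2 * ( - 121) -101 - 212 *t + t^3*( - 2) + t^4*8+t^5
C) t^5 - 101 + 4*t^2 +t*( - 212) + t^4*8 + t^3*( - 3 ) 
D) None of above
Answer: D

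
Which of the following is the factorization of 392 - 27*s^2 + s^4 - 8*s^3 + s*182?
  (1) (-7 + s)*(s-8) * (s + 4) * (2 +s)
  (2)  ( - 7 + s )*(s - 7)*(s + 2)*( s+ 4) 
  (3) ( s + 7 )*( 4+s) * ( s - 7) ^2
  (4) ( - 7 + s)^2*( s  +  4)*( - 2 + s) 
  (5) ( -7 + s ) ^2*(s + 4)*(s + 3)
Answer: 2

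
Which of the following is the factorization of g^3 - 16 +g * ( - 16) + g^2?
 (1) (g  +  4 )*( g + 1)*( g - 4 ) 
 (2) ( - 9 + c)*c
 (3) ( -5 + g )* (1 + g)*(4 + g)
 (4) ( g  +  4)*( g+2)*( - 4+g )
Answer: 1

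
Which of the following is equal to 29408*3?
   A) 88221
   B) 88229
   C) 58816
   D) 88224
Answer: D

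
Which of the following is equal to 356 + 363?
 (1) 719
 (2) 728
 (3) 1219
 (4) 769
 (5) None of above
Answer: 1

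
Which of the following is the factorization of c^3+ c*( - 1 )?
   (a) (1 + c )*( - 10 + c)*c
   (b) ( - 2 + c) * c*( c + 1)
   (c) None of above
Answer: c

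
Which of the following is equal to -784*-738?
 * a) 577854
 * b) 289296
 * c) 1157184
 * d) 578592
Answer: d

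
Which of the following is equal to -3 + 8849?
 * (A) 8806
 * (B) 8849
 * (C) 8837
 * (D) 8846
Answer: D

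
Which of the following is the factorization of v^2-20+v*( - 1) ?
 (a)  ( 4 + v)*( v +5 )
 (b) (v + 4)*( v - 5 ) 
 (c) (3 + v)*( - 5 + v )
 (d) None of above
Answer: b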